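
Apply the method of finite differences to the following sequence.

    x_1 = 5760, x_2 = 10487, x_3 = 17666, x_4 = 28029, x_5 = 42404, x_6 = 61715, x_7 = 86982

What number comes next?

4727  7179  10363  14375  19311  25267
2452  3184  4012  4936  5956
732  828  924  1020
96  96  96
Fourth differences constant at 96.
1020 + 96 = 1116;  5956 + 1116 = 7072;  25267 + 7072 = 32339;  86982 + 32339 = 119321

119321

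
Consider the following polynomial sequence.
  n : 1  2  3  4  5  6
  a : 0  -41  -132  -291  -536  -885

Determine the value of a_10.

-3681

Δ: -41, -91, -159, -245, -349
Δ²: -50, -68, -86, -104
Δ³: -18, -18, -18
Constant third difference = -18, so extend:
-104 − 18 = -122;  -349 − 122 = -471;  -885 − 471 = -1356
-122 − 18 = -140;  -471 − 140 = -611;  -1356 − 611 = -1967
-140 − 18 = -158;  -611 − 158 = -769;  -1967 − 769 = -2736
-158 − 18 = -176;  -769 − 176 = -945;  -2736 − 945 = -3681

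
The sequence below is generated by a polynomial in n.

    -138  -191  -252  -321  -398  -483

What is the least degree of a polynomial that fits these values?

Δ: -53, -61, -69, -77, -85
Δ²: -8, -8, -8, -8
The second differences are constant, so the polynomial has degree 2.

2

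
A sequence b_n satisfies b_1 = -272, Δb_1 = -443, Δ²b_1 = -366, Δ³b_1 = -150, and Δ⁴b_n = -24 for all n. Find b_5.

-4864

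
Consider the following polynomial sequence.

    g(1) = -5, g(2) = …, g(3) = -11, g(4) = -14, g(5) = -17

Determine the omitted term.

-8

Using the last 3 terms:
First differences: -3  -3
Constant first difference = -3.
Extend backward: -11 + 3 = -8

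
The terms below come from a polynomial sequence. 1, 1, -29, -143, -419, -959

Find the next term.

-1889

Δ: 0, -30, -114, -276, -540
Δ²: -30, -84, -162, -264
Δ³: -54, -78, -102
Δ⁴: -24, -24
Constant fourth difference = -24, so extend:
-102 − 24 = -126;  -264 − 126 = -390;  -540 − 390 = -930;  -959 − 930 = -1889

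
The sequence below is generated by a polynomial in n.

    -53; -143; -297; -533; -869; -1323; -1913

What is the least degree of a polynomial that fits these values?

3

First differences: -90, -154, -236, -336, -454, -590
Second differences: -64, -82, -100, -118, -136
Third differences: -18, -18, -18, -18
The third differences are constant, so the polynomial has degree 3.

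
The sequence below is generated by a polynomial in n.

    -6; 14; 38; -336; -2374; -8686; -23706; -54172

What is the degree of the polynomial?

5

20, 24, -374, -2038, -6312, -15020, -30466
4, -398, -1664, -4274, -8708, -15446
-402, -1266, -2610, -4434, -6738
-864, -1344, -1824, -2304
-480, -480, -480
The fifth differences are constant, so the polynomial has degree 5.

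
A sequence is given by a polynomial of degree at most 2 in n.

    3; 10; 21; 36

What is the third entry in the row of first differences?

15

First differences: 7, 11, 15
Second differences: 4, 4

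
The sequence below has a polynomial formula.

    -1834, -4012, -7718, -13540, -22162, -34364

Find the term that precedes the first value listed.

-692

D1: -2178  -3706  -5822  -8622  -12202
D2: -1528  -2116  -2800  -3580
D3: -588  -684  -780
D4: -96  -96
The fourth differences are constant at -96.
Work back: -588 + 96 = -492;  -1528 + 492 = -1036;  -2178 + 1036 = -1142;  -1834 + 1142 = -692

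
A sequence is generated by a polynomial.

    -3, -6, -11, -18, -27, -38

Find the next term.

-51

-3, -5, -7, -9, -11
-2, -2, -2, -2
Second differences constant at -2.
-11 − 2 = -13;  -38 − 13 = -51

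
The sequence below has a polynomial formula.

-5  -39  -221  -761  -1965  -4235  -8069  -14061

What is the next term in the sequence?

-22901

-34, -182, -540, -1204, -2270, -3834, -5992
-148, -358, -664, -1066, -1564, -2158
-210, -306, -402, -498, -594
-96, -96, -96, -96
Constant fourth difference = -96, so extend:
-594 − 96 = -690;  -2158 − 690 = -2848;  -5992 − 2848 = -8840;  -14061 − 8840 = -22901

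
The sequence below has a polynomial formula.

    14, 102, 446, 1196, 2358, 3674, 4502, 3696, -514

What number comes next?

-10642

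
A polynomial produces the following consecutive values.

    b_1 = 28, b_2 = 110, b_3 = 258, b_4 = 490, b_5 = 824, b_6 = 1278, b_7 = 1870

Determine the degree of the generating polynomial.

3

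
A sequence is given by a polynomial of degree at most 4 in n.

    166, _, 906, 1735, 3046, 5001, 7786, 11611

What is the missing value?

Using the last 6 terms:
First differences: 829, 1311, 1955, 2785, 3825
Second differences: 482, 644, 830, 1040
Third differences: 162, 186, 210
Fourth differences: 24, 24
Constant fourth difference = 24.
Extend backward: 162 − 24 = 138;  482 − 138 = 344;  829 − 344 = 485;  906 − 485 = 421

421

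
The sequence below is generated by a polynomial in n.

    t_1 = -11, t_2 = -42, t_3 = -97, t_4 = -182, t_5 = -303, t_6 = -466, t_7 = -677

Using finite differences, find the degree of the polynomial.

D1: -31, -55, -85, -121, -163, -211
D2: -24, -30, -36, -42, -48
D3: -6, -6, -6, -6
The third differences are constant, so the polynomial has degree 3.

3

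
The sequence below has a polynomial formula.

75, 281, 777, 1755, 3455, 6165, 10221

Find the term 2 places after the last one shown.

23955

206 , 496 , 978 , 1700 , 2710 , 4056
290 , 482 , 722 , 1010 , 1346
192 , 240 , 288 , 336
48 , 48 , 48
The fourth differences are constant (48).
336 + 48 = 384;  1346 + 384 = 1730;  4056 + 1730 = 5786;  10221 + 5786 = 16007
384 + 48 = 432;  1730 + 432 = 2162;  5786 + 2162 = 7948;  16007 + 7948 = 23955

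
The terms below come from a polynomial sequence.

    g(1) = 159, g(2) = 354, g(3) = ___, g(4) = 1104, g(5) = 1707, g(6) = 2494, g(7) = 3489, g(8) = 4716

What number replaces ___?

Using the last 5 terms:
603, 787, 995, 1227
184, 208, 232
24, 24
Constant third difference = 24.
Extend backward: 184 − 24 = 160;  603 − 160 = 443;  1104 − 443 = 661

661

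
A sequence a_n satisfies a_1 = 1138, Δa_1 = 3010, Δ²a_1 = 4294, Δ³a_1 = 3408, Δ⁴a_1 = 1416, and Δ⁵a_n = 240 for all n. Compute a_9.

Build the table forward from the leading diagonal:
Δ⁵: 240, 240, 240, 240, 240, 240, 240, 240, 240
Δ⁴: 1416, 1656, 1896, 2136, 2376, 2616, 2856, 3096, 3336
Δ³: 3408, 4824, 6480, 8376, 10512, 12888, 15504, 18360, 21456
Δ²: 4294, 7702, 12526, 19006, 27382, 37894, 50782, 66286, 84646
Δ: 3010, 7304, 15006, 27532, 46538, 73920, 111814, 162596, 228882
a: 1138, 4148, 11452, 26458, 53990, 100528, 174448, 286262, 448858

448858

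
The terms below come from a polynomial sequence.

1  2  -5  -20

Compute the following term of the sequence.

-43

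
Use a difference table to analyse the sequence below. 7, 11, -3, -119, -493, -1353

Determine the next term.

-2999

D1: 4, -14, -116, -374, -860
D2: -18, -102, -258, -486
D3: -84, -156, -228
D4: -72, -72
Constant fourth difference = -72, so extend:
-228 − 72 = -300;  -486 − 300 = -786;  -860 − 786 = -1646;  -1353 − 1646 = -2999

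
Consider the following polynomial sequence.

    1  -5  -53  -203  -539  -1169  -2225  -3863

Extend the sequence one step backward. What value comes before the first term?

D1: -6, -48, -150, -336, -630, -1056, -1638
D2: -42, -102, -186, -294, -426, -582
D3: -60, -84, -108, -132, -156
D4: -24, -24, -24, -24
The fourth differences are constant at -24.
Work back: -60 + 24 = -36;  -42 + 36 = -6;  -6 + 6 = 0;  1 + 0 = 1

1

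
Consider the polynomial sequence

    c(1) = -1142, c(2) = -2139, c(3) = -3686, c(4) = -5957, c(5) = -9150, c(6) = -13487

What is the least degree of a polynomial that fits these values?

D1: -997, -1547, -2271, -3193, -4337
D2: -550, -724, -922, -1144
D3: -174, -198, -222
D4: -24, -24
The fourth differences are constant, so the polynomial has degree 4.

4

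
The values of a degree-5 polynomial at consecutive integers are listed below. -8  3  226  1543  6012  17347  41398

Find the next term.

86631

11 , 223 , 1317 , 4469 , 11335 , 24051
212 , 1094 , 3152 , 6866 , 12716
882 , 2058 , 3714 , 5850
1176 , 1656 , 2136
480 , 480
Constant fifth difference = 480, so extend:
2136 + 480 = 2616;  5850 + 2616 = 8466;  12716 + 8466 = 21182;  24051 + 21182 = 45233;  41398 + 45233 = 86631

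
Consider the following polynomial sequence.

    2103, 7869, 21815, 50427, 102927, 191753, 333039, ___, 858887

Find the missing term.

Using the first 7 terms:
5766  13946  28612  52500  88826  141286
8180  14666  23888  36326  52460
6486  9222  12438  16134
2736  3216  3696
480  480
Constant fifth difference = 480.
Extend forward: 3696 + 480 = 4176;  16134 + 4176 = 20310;  52460 + 20310 = 72770;  141286 + 72770 = 214056;  333039 + 214056 = 547095

547095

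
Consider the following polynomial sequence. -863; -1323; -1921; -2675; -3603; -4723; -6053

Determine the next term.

-7611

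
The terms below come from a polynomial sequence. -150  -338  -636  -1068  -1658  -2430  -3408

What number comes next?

-4616

D1: -188, -298, -432, -590, -772, -978
D2: -110, -134, -158, -182, -206
D3: -24, -24, -24, -24
The third differences are constant (-24).
-206 − 24 = -230;  -978 − 230 = -1208;  -3408 − 1208 = -4616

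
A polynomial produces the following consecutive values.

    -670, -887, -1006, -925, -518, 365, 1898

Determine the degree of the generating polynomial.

4

Δ: -217, -119, 81, 407, 883, 1533
Δ²: 98, 200, 326, 476, 650
Δ³: 102, 126, 150, 174
Δ⁴: 24, 24, 24
The fourth differences are constant, so the polynomial has degree 4.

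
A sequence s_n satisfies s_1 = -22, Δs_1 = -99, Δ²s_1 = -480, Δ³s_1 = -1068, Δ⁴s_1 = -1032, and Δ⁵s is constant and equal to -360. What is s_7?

-46816

Build the table forward from the leading diagonal:
D5: -360  -360  -360  -360  -360  -360  -360
D4: -1032  -1392  -1752  -2112  -2472  -2832  -3192
D3: -1068  -2100  -3492  -5244  -7356  -9828  -12660
D2: -480  -1548  -3648  -7140  -12384  -19740  -29568
D1: -99  -579  -2127  -5775  -12915  -25299  -45039
s: -22  -121  -700  -2827  -8602  -21517  -46816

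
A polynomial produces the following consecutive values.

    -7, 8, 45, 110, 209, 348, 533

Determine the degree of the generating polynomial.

3

First differences: 15, 37, 65, 99, 139, 185
Second differences: 22, 28, 34, 40, 46
Third differences: 6, 6, 6, 6
The third differences are constant, so the polynomial has degree 3.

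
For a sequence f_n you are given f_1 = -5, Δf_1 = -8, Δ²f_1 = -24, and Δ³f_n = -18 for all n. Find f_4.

-119

Build the table forward from the leading diagonal:
Third differences: -18, -18, -18, -18
Second differences: -24, -42, -60, -78
First differences: -8, -32, -74, -134
f: -5, -13, -45, -119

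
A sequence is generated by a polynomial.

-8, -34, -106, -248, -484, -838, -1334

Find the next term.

D1: -26, -72, -142, -236, -354, -496
D2: -46, -70, -94, -118, -142
D3: -24, -24, -24, -24
Third differences constant at -24.
-142 − 24 = -166;  -496 − 166 = -662;  -1334 − 662 = -1996

-1996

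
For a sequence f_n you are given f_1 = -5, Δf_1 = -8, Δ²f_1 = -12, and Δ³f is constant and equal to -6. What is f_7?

Build the table forward from the leading diagonal:
Δ³: -6, -6, -6, -6, -6, -6, -6
Δ²: -12, -18, -24, -30, -36, -42, -48
Δ: -8, -20, -38, -62, -92, -128, -170
f: -5, -13, -33, -71, -133, -225, -353

-353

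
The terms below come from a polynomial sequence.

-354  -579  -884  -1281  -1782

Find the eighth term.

-4029

D1: -225  -305  -397  -501
D2: -80  -92  -104
D3: -12  -12
Third differences constant at -12.
-104 − 12 = -116;  -501 − 116 = -617;  -1782 − 617 = -2399
-116 − 12 = -128;  -617 − 128 = -745;  -2399 − 745 = -3144
-128 − 12 = -140;  -745 − 140 = -885;  -3144 − 885 = -4029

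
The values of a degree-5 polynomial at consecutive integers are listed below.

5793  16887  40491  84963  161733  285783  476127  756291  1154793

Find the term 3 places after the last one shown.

3430467

First differences: 11094, 23604, 44472, 76770, 124050, 190344, 280164, 398502
Second differences: 12510, 20868, 32298, 47280, 66294, 89820, 118338
Third differences: 8358, 11430, 14982, 19014, 23526, 28518
Fourth differences: 3072, 3552, 4032, 4512, 4992
Fifth differences: 480, 480, 480, 480
Fifth differences constant at 480.
4992 + 480 = 5472;  28518 + 5472 = 33990;  118338 + 33990 = 152328;  398502 + 152328 = 550830;  1154793 + 550830 = 1705623
5472 + 480 = 5952;  33990 + 5952 = 39942;  152328 + 39942 = 192270;  550830 + 192270 = 743100;  1705623 + 743100 = 2448723
5952 + 480 = 6432;  39942 + 6432 = 46374;  192270 + 46374 = 238644;  743100 + 238644 = 981744;  2448723 + 981744 = 3430467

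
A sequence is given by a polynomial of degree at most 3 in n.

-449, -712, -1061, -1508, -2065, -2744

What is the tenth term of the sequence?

Δ: -263  -349  -447  -557  -679
Δ²: -86  -98  -110  -122
Δ³: -12  -12  -12
Third differences constant at -12.
-122 − 12 = -134;  -679 − 134 = -813;  -2744 − 813 = -3557
-134 − 12 = -146;  -813 − 146 = -959;  -3557 − 959 = -4516
-146 − 12 = -158;  -959 − 158 = -1117;  -4516 − 1117 = -5633
-158 − 12 = -170;  -1117 − 170 = -1287;  -5633 − 1287 = -6920

-6920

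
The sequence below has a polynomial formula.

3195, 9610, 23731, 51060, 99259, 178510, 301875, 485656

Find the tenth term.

1118034

6415, 14121, 27329, 48199, 79251, 123365, 183781
7706, 13208, 20870, 31052, 44114, 60416
5502, 7662, 10182, 13062, 16302
2160, 2520, 2880, 3240
360, 360, 360
Constant fifth difference = 360, so extend:
3240 + 360 = 3600;  16302 + 3600 = 19902;  60416 + 19902 = 80318;  183781 + 80318 = 264099;  485656 + 264099 = 749755
3600 + 360 = 3960;  19902 + 3960 = 23862;  80318 + 23862 = 104180;  264099 + 104180 = 368279;  749755 + 368279 = 1118034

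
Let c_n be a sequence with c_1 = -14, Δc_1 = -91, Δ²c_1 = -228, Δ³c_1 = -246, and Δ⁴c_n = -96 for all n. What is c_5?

-2826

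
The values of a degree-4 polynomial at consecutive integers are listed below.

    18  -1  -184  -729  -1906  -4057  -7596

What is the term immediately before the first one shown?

D1: -19, -183, -545, -1177, -2151, -3539
D2: -164, -362, -632, -974, -1388
D3: -198, -270, -342, -414
D4: -72, -72, -72
The fourth differences are constant at -72.
Work back: -198 + 72 = -126;  -164 + 126 = -38;  -19 + 38 = 19;  18 − 19 = -1

-1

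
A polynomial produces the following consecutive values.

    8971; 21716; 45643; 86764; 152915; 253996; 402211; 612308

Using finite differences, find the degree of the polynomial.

5

First differences: 12745, 23927, 41121, 66151, 101081, 148215, 210097
Second differences: 11182, 17194, 25030, 34930, 47134, 61882
Third differences: 6012, 7836, 9900, 12204, 14748
Fourth differences: 1824, 2064, 2304, 2544
Fifth differences: 240, 240, 240
The fifth differences are constant, so the polynomial has degree 5.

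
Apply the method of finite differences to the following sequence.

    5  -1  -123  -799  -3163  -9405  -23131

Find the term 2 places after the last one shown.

Δ: -6, -122, -676, -2364, -6242, -13726
Δ²: -116, -554, -1688, -3878, -7484
Δ³: -438, -1134, -2190, -3606
Δ⁴: -696, -1056, -1416
Δ⁵: -360, -360
The fifth differences are constant (-360).
-1416 − 360 = -1776;  -3606 − 1776 = -5382;  -7484 − 5382 = -12866;  -13726 − 12866 = -26592;  -23131 − 26592 = -49723
-1776 − 360 = -2136;  -5382 − 2136 = -7518;  -12866 − 7518 = -20384;  -26592 − 20384 = -46976;  -49723 − 46976 = -96699

-96699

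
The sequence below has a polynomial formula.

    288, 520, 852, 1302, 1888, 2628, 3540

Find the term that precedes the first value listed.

232, 332, 450, 586, 740, 912
100, 118, 136, 154, 172
18, 18, 18, 18
The third differences are constant at 18.
Work back: 100 − 18 = 82;  232 − 82 = 150;  288 − 150 = 138

138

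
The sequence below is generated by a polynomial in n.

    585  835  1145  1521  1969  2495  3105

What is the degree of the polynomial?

3

D1: 250, 310, 376, 448, 526, 610
D2: 60, 66, 72, 78, 84
D3: 6, 6, 6, 6
The third differences are constant, so the polynomial has degree 3.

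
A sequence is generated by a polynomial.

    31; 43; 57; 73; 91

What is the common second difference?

2

First differences: 12, 14, 16, 18
Second differences: 2, 2, 2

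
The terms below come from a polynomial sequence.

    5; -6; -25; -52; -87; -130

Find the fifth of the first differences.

-43

D1: -11, -19, -27, -35, -43
D2: -8, -8, -8, -8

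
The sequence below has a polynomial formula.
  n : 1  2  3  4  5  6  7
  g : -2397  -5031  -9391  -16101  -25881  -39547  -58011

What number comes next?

-82281

Δ: -2634  -4360  -6710  -9780  -13666  -18464
Δ²: -1726  -2350  -3070  -3886  -4798
Δ³: -624  -720  -816  -912
Δ⁴: -96  -96  -96
The fourth differences are constant (-96).
-912 − 96 = -1008;  -4798 − 1008 = -5806;  -18464 − 5806 = -24270;  -58011 − 24270 = -82281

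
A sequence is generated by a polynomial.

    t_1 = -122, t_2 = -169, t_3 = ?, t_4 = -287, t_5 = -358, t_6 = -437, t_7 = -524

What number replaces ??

Using the last 4 terms:
Δ: -71  -79  -87
Δ²: -8  -8
Constant second difference = -8.
Extend backward: -71 + 8 = -63;  -287 + 63 = -224

-224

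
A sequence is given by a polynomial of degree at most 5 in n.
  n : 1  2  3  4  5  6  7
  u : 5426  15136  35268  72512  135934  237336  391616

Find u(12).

2739696

9710, 20132, 37244, 63422, 101402, 154280
10422, 17112, 26178, 37980, 52878
6690, 9066, 11802, 14898
2376, 2736, 3096
360, 360
The fifth differences are constant (360).
3096 + 360 = 3456;  14898 + 3456 = 18354;  52878 + 18354 = 71232;  154280 + 71232 = 225512;  391616 + 225512 = 617128
3456 + 360 = 3816;  18354 + 3816 = 22170;  71232 + 22170 = 93402;  225512 + 93402 = 318914;  617128 + 318914 = 936042
3816 + 360 = 4176;  22170 + 4176 = 26346;  93402 + 26346 = 119748;  318914 + 119748 = 438662;  936042 + 438662 = 1374704
4176 + 360 = 4536;  26346 + 4536 = 30882;  119748 + 30882 = 150630;  438662 + 150630 = 589292;  1374704 + 589292 = 1963996
4536 + 360 = 4896;  30882 + 4896 = 35778;  150630 + 35778 = 186408;  589292 + 186408 = 775700;  1963996 + 775700 = 2739696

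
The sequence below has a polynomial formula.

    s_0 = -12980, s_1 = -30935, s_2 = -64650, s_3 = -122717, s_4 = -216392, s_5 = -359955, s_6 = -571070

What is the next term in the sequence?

D1: -17955  -33715  -58067  -93675  -143563  -211115
D2: -15760  -24352  -35608  -49888  -67552
D3: -8592  -11256  -14280  -17664
D4: -2664  -3024  -3384
D5: -360  -360
The fifth differences are constant (-360).
-3384 − 360 = -3744;  -17664 − 3744 = -21408;  -67552 − 21408 = -88960;  -211115 − 88960 = -300075;  -571070 − 300075 = -871145

-871145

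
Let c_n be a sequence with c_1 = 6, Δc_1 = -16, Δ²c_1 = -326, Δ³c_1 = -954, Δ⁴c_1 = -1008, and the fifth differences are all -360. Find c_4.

-1974

Build the table forward from the leading diagonal:
Fifth differences: -360, -360, -360, -360
Fourth differences: -1008, -1368, -1728, -2088
Third differences: -954, -1962, -3330, -5058
Second differences: -326, -1280, -3242, -6572
First differences: -16, -342, -1622, -4864
c: 6, -10, -352, -1974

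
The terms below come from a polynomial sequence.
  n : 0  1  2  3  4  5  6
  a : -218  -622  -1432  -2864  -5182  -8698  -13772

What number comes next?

-404, -810, -1432, -2318, -3516, -5074
-406, -622, -886, -1198, -1558
-216, -264, -312, -360
-48, -48, -48
Fourth differences constant at -48.
-360 − 48 = -408;  -1558 − 408 = -1966;  -5074 − 1966 = -7040;  -13772 − 7040 = -20812

-20812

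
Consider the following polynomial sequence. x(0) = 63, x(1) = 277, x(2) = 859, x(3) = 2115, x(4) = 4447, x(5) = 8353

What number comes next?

214, 582, 1256, 2332, 3906
368, 674, 1076, 1574
306, 402, 498
96, 96
Fourth differences constant at 96.
498 + 96 = 594;  1574 + 594 = 2168;  3906 + 2168 = 6074;  8353 + 6074 = 14427

14427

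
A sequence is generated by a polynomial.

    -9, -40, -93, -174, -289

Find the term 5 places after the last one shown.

-1584

Δ: -31, -53, -81, -115
Δ²: -22, -28, -34
Δ³: -6, -6
Third differences constant at -6.
-34 − 6 = -40;  -115 − 40 = -155;  -289 − 155 = -444
-40 − 6 = -46;  -155 − 46 = -201;  -444 − 201 = -645
-46 − 6 = -52;  -201 − 52 = -253;  -645 − 253 = -898
-52 − 6 = -58;  -253 − 58 = -311;  -898 − 311 = -1209
-58 − 6 = -64;  -311 − 64 = -375;  -1209 − 375 = -1584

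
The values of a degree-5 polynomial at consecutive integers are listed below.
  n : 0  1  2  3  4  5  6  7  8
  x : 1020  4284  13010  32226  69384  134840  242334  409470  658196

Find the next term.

3264, 8726, 19216, 37158, 65456, 107494, 167136, 248726
5462, 10490, 17942, 28298, 42038, 59642, 81590
5028, 7452, 10356, 13740, 17604, 21948
2424, 2904, 3384, 3864, 4344
480, 480, 480, 480
Constant fifth difference = 480, so extend:
4344 + 480 = 4824;  21948 + 4824 = 26772;  81590 + 26772 = 108362;  248726 + 108362 = 357088;  658196 + 357088 = 1015284

1015284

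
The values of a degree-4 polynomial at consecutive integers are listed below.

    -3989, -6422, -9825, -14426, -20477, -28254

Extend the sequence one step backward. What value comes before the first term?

D1: -2433, -3403, -4601, -6051, -7777
D2: -970, -1198, -1450, -1726
D3: -228, -252, -276
D4: -24, -24
The fourth differences are constant at -24.
Work back: -228 + 24 = -204;  -970 + 204 = -766;  -2433 + 766 = -1667;  -3989 + 1667 = -2322

-2322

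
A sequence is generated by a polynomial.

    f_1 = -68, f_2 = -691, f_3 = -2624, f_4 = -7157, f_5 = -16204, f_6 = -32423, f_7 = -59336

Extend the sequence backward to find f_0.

First differences: -623  -1933  -4533  -9047  -16219  -26913
Second differences: -1310  -2600  -4514  -7172  -10694
Third differences: -1290  -1914  -2658  -3522
Fourth differences: -624  -744  -864
Fifth differences: -120  -120
The fifth differences are constant at -120.
Work back: -624 + 120 = -504;  -1290 + 504 = -786;  -1310 + 786 = -524;  -623 + 524 = -99;  -68 + 99 = 31

31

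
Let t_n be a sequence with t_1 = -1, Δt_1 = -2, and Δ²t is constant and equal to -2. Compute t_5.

Build the table forward from the leading diagonal:
Δ²: -2  -2  -2  -2  -2
Δ: -2  -4  -6  -8  -10
t: -1  -3  -7  -13  -21

-21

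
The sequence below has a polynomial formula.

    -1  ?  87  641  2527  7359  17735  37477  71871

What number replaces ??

-5

Using the last 7 terms:
D1: 554  1886  4832  10376  19742  34394
D2: 1332  2946  5544  9366  14652
D3: 1614  2598  3822  5286
D4: 984  1224  1464
D5: 240  240
Constant fifth difference = 240.
Extend backward: 984 − 240 = 744;  1614 − 744 = 870;  1332 − 870 = 462;  554 − 462 = 92;  87 − 92 = -5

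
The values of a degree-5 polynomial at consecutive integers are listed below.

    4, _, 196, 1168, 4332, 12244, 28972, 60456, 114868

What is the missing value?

Using the last 7 terms:
972  3164  7912  16728  31484  54412
2192  4748  8816  14756  22928
2556  4068  5940  8172
1512  1872  2232
360  360
Constant fifth difference = 360.
Extend backward: 1512 − 360 = 1152;  2556 − 1152 = 1404;  2192 − 1404 = 788;  972 − 788 = 184;  196 − 184 = 12

12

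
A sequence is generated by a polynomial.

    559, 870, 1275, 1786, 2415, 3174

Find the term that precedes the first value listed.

330

D1: 311  405  511  629  759
D2: 94  106  118  130
D3: 12  12  12
The third differences are constant at 12.
Work back: 94 − 12 = 82;  311 − 82 = 229;  559 − 229 = 330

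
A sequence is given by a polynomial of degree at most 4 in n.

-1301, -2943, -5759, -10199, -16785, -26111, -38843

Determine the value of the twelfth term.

-1642, -2816, -4440, -6586, -9326, -12732
-1174, -1624, -2146, -2740, -3406
-450, -522, -594, -666
-72, -72, -72
Fourth differences constant at -72.
-666 − 72 = -738;  -3406 − 738 = -4144;  -12732 − 4144 = -16876;  -38843 − 16876 = -55719
-738 − 72 = -810;  -4144 − 810 = -4954;  -16876 − 4954 = -21830;  -55719 − 21830 = -77549
-810 − 72 = -882;  -4954 − 882 = -5836;  -21830 − 5836 = -27666;  -77549 − 27666 = -105215
-882 − 72 = -954;  -5836 − 954 = -6790;  -27666 − 6790 = -34456;  -105215 − 34456 = -139671
-954 − 72 = -1026;  -6790 − 1026 = -7816;  -34456 − 7816 = -42272;  -139671 − 42272 = -181943

-181943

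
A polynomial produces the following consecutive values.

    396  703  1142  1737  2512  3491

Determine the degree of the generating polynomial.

307, 439, 595, 775, 979
132, 156, 180, 204
24, 24, 24
The third differences are constant, so the polynomial has degree 3.

3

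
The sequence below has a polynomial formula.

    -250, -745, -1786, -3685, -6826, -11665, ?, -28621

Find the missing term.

-18730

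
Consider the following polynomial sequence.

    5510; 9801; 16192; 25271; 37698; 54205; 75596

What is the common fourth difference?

72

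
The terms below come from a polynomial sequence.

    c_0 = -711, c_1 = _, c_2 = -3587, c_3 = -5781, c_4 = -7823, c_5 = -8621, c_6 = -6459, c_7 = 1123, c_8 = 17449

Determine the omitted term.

-1829

Using the last 7 terms:
First differences: -2194, -2042, -798, 2162, 7582, 16326
Second differences: 152, 1244, 2960, 5420, 8744
Third differences: 1092, 1716, 2460, 3324
Fourth differences: 624, 744, 864
Fifth differences: 120, 120
Constant fifth difference = 120.
Extend backward: 624 − 120 = 504;  1092 − 504 = 588;  152 − 588 = -436;  -2194 + 436 = -1758;  -3587 + 1758 = -1829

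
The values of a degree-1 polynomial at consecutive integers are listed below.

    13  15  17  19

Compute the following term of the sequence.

21

D1: 2, 2, 2
Constant first difference = 2, so extend:
19 + 2 = 21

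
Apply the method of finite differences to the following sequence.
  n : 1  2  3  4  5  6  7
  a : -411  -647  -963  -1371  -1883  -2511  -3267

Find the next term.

Δ: -236, -316, -408, -512, -628, -756
Δ²: -80, -92, -104, -116, -128
Δ³: -12, -12, -12, -12
Constant third difference = -12, so extend:
-128 − 12 = -140;  -756 − 140 = -896;  -3267 − 896 = -4163

-4163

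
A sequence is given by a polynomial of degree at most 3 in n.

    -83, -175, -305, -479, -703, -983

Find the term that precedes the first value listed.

-23

-92, -130, -174, -224, -280
-38, -44, -50, -56
-6, -6, -6
The third differences are constant at -6.
Work back: -38 + 6 = -32;  -92 + 32 = -60;  -83 + 60 = -23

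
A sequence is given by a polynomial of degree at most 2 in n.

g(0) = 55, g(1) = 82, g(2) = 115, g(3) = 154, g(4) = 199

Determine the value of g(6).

307

Δ: 27, 33, 39, 45
Δ²: 6, 6, 6
Constant second difference = 6, so extend:
45 + 6 = 51;  199 + 51 = 250
51 + 6 = 57;  250 + 57 = 307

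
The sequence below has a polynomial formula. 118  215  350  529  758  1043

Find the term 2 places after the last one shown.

1805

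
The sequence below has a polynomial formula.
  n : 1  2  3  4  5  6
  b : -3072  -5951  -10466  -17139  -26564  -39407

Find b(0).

-1379

Δ: -2879, -4515, -6673, -9425, -12843
Δ²: -1636, -2158, -2752, -3418
Δ³: -522, -594, -666
Δ⁴: -72, -72
The fourth differences are constant at -72.
Work back: -522 + 72 = -450;  -1636 + 450 = -1186;  -2879 + 1186 = -1693;  -3072 + 1693 = -1379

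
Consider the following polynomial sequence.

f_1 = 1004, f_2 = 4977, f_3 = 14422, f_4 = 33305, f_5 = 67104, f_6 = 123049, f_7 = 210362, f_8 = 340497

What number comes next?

527380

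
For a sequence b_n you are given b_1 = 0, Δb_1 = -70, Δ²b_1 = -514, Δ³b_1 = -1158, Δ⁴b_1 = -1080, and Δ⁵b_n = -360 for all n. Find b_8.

Build the table forward from the leading diagonal:
D5: -360  -360  -360  -360  -360  -360  -360  -360
D4: -1080  -1440  -1800  -2160  -2520  -2880  -3240  -3600
D3: -1158  -2238  -3678  -5478  -7638  -10158  -13038  -16278
D2: -514  -1672  -3910  -7588  -13066  -20704  -30862  -43900
D1: -70  -584  -2256  -6166  -13754  -26820  -47524  -78386
b: 0  -70  -654  -2910  -9076  -22830  -49650  -97174

-97174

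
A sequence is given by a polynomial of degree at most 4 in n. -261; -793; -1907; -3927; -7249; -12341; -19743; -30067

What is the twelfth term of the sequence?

Δ: -532 , -1114 , -2020 , -3322 , -5092 , -7402 , -10324
Δ²: -582 , -906 , -1302 , -1770 , -2310 , -2922
Δ³: -324 , -396 , -468 , -540 , -612
Δ⁴: -72 , -72 , -72 , -72
The fourth differences are constant (-72).
-612 − 72 = -684;  -2922 − 684 = -3606;  -10324 − 3606 = -13930;  -30067 − 13930 = -43997
-684 − 72 = -756;  -3606 − 756 = -4362;  -13930 − 4362 = -18292;  -43997 − 18292 = -62289
-756 − 72 = -828;  -4362 − 828 = -5190;  -18292 − 5190 = -23482;  -62289 − 23482 = -85771
-828 − 72 = -900;  -5190 − 900 = -6090;  -23482 − 6090 = -29572;  -85771 − 29572 = -115343

-115343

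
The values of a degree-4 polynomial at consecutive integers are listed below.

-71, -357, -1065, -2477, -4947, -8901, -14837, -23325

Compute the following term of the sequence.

-35007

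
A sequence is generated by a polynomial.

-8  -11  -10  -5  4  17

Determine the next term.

34

-3 , 1 , 5 , 9 , 13
4 , 4 , 4 , 4
Constant second difference = 4, so extend:
13 + 4 = 17;  17 + 17 = 34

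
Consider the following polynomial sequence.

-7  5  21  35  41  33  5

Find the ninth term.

Δ: 12, 16, 14, 6, -8, -28
Δ²: 4, -2, -8, -14, -20
Δ³: -6, -6, -6, -6
Constant third difference = -6, so extend:
-20 − 6 = -26;  -28 − 26 = -54;  5 − 54 = -49
-26 − 6 = -32;  -54 − 32 = -86;  -49 − 86 = -135

-135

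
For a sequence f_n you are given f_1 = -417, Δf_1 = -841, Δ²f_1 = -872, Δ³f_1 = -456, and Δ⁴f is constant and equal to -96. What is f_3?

-2971

Build the table forward from the leading diagonal:
D4: -96, -96, -96
D3: -456, -552, -648
D2: -872, -1328, -1880
D1: -841, -1713, -3041
f: -417, -1258, -2971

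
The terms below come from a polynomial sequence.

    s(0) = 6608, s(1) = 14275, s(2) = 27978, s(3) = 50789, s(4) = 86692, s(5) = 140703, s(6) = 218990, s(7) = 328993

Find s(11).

1286205

Δ: 7667 , 13703 , 22811 , 35903 , 54011 , 78287 , 110003
Δ²: 6036 , 9108 , 13092 , 18108 , 24276 , 31716
Δ³: 3072 , 3984 , 5016 , 6168 , 7440
Δ⁴: 912 , 1032 , 1152 , 1272
Δ⁵: 120 , 120 , 120
Constant fifth difference = 120, so extend:
1272 + 120 = 1392;  7440 + 1392 = 8832;  31716 + 8832 = 40548;  110003 + 40548 = 150551;  328993 + 150551 = 479544
1392 + 120 = 1512;  8832 + 1512 = 10344;  40548 + 10344 = 50892;  150551 + 50892 = 201443;  479544 + 201443 = 680987
1512 + 120 = 1632;  10344 + 1632 = 11976;  50892 + 11976 = 62868;  201443 + 62868 = 264311;  680987 + 264311 = 945298
1632 + 120 = 1752;  11976 + 1752 = 13728;  62868 + 13728 = 76596;  264311 + 76596 = 340907;  945298 + 340907 = 1286205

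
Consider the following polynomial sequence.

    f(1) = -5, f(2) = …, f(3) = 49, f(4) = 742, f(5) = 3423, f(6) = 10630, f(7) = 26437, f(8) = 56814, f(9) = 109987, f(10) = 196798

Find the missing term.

Using the last 8 terms:
Δ: 693  2681  7207  15807  30377  53173  86811
Δ²: 1988  4526  8600  14570  22796  33638
Δ³: 2538  4074  5970  8226  10842
Δ⁴: 1536  1896  2256  2616
Δ⁵: 360  360  360
Constant fifth difference = 360.
Extend backward: 1536 − 360 = 1176;  2538 − 1176 = 1362;  1988 − 1362 = 626;  693 − 626 = 67;  49 − 67 = -18

-18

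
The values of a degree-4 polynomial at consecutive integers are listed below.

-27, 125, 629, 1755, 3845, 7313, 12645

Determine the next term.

20399

First differences: 152, 504, 1126, 2090, 3468, 5332
Second differences: 352, 622, 964, 1378, 1864
Third differences: 270, 342, 414, 486
Fourth differences: 72, 72, 72
Fourth differences constant at 72.
486 + 72 = 558;  1864 + 558 = 2422;  5332 + 2422 = 7754;  12645 + 7754 = 20399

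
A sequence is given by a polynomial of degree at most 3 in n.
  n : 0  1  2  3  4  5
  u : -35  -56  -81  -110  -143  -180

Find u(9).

-368

Δ: -21  -25  -29  -33  -37
Δ²: -4  -4  -4  -4
The second differences are constant (-4).
-37 − 4 = -41;  -180 − 41 = -221
-41 − 4 = -45;  -221 − 45 = -266
-45 − 4 = -49;  -266 − 49 = -315
-49 − 4 = -53;  -315 − 53 = -368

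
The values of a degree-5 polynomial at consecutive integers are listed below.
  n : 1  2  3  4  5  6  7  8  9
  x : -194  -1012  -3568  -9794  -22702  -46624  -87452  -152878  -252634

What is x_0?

D1: -818  -2556  -6226  -12908  -23922  -40828  -65426  -99756
D2: -1738  -3670  -6682  -11014  -16906  -24598  -34330
D3: -1932  -3012  -4332  -5892  -7692  -9732
D4: -1080  -1320  -1560  -1800  -2040
D5: -240  -240  -240  -240
The fifth differences are constant at -240.
Work back: -1080 + 240 = -840;  -1932 + 840 = -1092;  -1738 + 1092 = -646;  -818 + 646 = -172;  -194 + 172 = -22

-22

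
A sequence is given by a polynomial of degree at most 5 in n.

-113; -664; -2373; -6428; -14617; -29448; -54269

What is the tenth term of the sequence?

-237272

-551  -1709  -4055  -8189  -14831  -24821
-1158  -2346  -4134  -6642  -9990
-1188  -1788  -2508  -3348
-600  -720  -840
-120  -120
The fifth differences are constant (-120).
-840 − 120 = -960;  -3348 − 960 = -4308;  -9990 − 4308 = -14298;  -24821 − 14298 = -39119;  -54269 − 39119 = -93388
-960 − 120 = -1080;  -4308 − 1080 = -5388;  -14298 − 5388 = -19686;  -39119 − 19686 = -58805;  -93388 − 58805 = -152193
-1080 − 120 = -1200;  -5388 − 1200 = -6588;  -19686 − 6588 = -26274;  -58805 − 26274 = -85079;  -152193 − 85079 = -237272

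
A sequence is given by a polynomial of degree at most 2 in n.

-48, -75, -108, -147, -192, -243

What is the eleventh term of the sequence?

-588

-27, -33, -39, -45, -51
-6, -6, -6, -6
Constant second difference = -6, so extend:
-51 − 6 = -57;  -243 − 57 = -300
-57 − 6 = -63;  -300 − 63 = -363
-63 − 6 = -69;  -363 − 69 = -432
-69 − 6 = -75;  -432 − 75 = -507
-75 − 6 = -81;  -507 − 81 = -588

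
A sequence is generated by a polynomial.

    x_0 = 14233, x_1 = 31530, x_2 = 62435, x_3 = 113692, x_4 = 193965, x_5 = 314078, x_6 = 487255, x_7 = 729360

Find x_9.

17297, 30905, 51257, 80273, 120113, 173177, 242105
13608, 20352, 29016, 39840, 53064, 68928
6744, 8664, 10824, 13224, 15864
1920, 2160, 2400, 2640
240, 240, 240
The fifth differences are constant (240).
2640 + 240 = 2880;  15864 + 2880 = 18744;  68928 + 18744 = 87672;  242105 + 87672 = 329777;  729360 + 329777 = 1059137
2880 + 240 = 3120;  18744 + 3120 = 21864;  87672 + 21864 = 109536;  329777 + 109536 = 439313;  1059137 + 439313 = 1498450

1498450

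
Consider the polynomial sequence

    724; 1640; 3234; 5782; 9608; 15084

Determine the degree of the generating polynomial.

4

Δ: 916, 1594, 2548, 3826, 5476
Δ²: 678, 954, 1278, 1650
Δ³: 276, 324, 372
Δ⁴: 48, 48
The fourth differences are constant, so the polynomial has degree 4.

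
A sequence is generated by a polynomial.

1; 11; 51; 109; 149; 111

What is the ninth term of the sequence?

Δ: 10  40  58  40  -38
Δ²: 30  18  -18  -78
Δ³: -12  -36  -60
Δ⁴: -24  -24
The fourth differences are constant (-24).
-60 − 24 = -84;  -78 − 84 = -162;  -38 − 162 = -200;  111 − 200 = -89
-84 − 24 = -108;  -162 − 108 = -270;  -200 − 270 = -470;  -89 − 470 = -559
-108 − 24 = -132;  -270 − 132 = -402;  -470 − 402 = -872;  -559 − 872 = -1431

-1431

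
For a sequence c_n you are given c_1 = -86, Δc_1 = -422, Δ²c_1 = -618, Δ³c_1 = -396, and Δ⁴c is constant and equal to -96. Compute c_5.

-7162

Build the table forward from the leading diagonal:
Δ⁴: -96, -96, -96, -96, -96
Δ³: -396, -492, -588, -684, -780
Δ²: -618, -1014, -1506, -2094, -2778
Δ: -422, -1040, -2054, -3560, -5654
c: -86, -508, -1548, -3602, -7162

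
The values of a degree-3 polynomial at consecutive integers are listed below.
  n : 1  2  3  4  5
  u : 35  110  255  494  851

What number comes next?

1350

Δ: 75 , 145 , 239 , 357
Δ²: 70 , 94 , 118
Δ³: 24 , 24
Third differences constant at 24.
118 + 24 = 142;  357 + 142 = 499;  851 + 499 = 1350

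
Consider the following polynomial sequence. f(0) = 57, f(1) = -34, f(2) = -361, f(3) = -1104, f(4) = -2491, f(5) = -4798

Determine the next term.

-8349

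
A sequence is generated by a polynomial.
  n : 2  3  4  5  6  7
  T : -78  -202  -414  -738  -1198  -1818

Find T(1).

-18

First differences: -124  -212  -324  -460  -620
Second differences: -88  -112  -136  -160
Third differences: -24  -24  -24
The third differences are constant at -24.
Work back: -88 + 24 = -64;  -124 + 64 = -60;  -78 + 60 = -18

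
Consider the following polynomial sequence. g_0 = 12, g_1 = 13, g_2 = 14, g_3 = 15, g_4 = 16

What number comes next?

First differences: 1  1  1  1
First differences constant at 1.
16 + 1 = 17

17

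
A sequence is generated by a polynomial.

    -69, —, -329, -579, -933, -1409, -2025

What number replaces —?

-165

Using the last 5 terms:
D1: -250  -354  -476  -616
D2: -104  -122  -140
D3: -18  -18
Constant third difference = -18.
Extend backward: -104 + 18 = -86;  -250 + 86 = -164;  -329 + 164 = -165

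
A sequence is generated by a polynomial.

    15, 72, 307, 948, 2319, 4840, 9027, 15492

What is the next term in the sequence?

57, 235, 641, 1371, 2521, 4187, 6465
178, 406, 730, 1150, 1666, 2278
228, 324, 420, 516, 612
96, 96, 96, 96
The fourth differences are constant (96).
612 + 96 = 708;  2278 + 708 = 2986;  6465 + 2986 = 9451;  15492 + 9451 = 24943

24943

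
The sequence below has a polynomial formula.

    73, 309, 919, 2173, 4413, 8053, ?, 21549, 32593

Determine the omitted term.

Using the first 6 terms:
First differences: 236, 610, 1254, 2240, 3640
Second differences: 374, 644, 986, 1400
Third differences: 270, 342, 414
Fourth differences: 72, 72
Constant fourth difference = 72.
Extend forward: 414 + 72 = 486;  1400 + 486 = 1886;  3640 + 1886 = 5526;  8053 + 5526 = 13579

13579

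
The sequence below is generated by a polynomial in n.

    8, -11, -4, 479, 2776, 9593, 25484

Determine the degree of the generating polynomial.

D1: -19, 7, 483, 2297, 6817, 15891
D2: 26, 476, 1814, 4520, 9074
D3: 450, 1338, 2706, 4554
D4: 888, 1368, 1848
D5: 480, 480
The fifth differences are constant, so the polynomial has degree 5.

5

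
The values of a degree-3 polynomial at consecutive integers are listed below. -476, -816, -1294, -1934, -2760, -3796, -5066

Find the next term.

-6594

D1: -340, -478, -640, -826, -1036, -1270
D2: -138, -162, -186, -210, -234
D3: -24, -24, -24, -24
Constant third difference = -24, so extend:
-234 − 24 = -258;  -1270 − 258 = -1528;  -5066 − 1528 = -6594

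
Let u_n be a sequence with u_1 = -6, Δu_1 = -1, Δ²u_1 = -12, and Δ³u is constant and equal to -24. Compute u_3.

Build the table forward from the leading diagonal:
Δ³: -24  -24  -24
Δ²: -12  -36  -60
Δ: -1  -13  -49
u: -6  -7  -20

-20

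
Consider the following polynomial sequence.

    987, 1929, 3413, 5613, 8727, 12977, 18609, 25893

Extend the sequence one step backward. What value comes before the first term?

437

942  1484  2200  3114  4250  5632  7284
542  716  914  1136  1382  1652
174  198  222  246  270
24  24  24  24
The fourth differences are constant at 24.
Work back: 174 − 24 = 150;  542 − 150 = 392;  942 − 392 = 550;  987 − 550 = 437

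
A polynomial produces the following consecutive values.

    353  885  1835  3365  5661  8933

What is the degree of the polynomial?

First differences: 532, 950, 1530, 2296, 3272
Second differences: 418, 580, 766, 976
Third differences: 162, 186, 210
Fourth differences: 24, 24
The fourth differences are constant, so the polynomial has degree 4.

4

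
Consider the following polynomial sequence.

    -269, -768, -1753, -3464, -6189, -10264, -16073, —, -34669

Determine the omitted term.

Using the first 7 terms:
D1: -499, -985, -1711, -2725, -4075, -5809
D2: -486, -726, -1014, -1350, -1734
D3: -240, -288, -336, -384
D4: -48, -48, -48
Constant fourth difference = -48.
Extend forward: -384 − 48 = -432;  -1734 − 432 = -2166;  -5809 − 2166 = -7975;  -16073 − 7975 = -24048

-24048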